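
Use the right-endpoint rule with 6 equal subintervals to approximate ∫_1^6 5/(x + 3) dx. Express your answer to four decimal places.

3.7797

Δx = (6 − 1)/6 = 5/6.
Right endpoints: 11/6, 8/3, 3.5, 13/3, 31/6, 6.
f(11/6) = 30/29, f(8/3) = 15/17, f(3.5) = 10/13, f(13/3) = 15/22, f(31/6) = 30/49, f(6) = 5/9.
Sum = Δx · [f(11/6) + f(8/3) + f(3.5) + ...].
Sum ≈ 3.7797.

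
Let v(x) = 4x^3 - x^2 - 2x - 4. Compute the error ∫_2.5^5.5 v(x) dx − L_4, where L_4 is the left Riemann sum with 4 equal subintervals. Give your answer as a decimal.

201.65625

Exact integral: ∫_2.5^5.5 v(x) dx = 789.75.
L_4 = 588.09375.
Error = 789.75 − 588.09375 = 201.65625.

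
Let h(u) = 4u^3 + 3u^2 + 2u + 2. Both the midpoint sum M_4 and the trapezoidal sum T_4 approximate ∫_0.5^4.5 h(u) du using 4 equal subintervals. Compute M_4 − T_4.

M_4 = 518.
T_4 = 551.
M_4 − T_4 = -33.

-33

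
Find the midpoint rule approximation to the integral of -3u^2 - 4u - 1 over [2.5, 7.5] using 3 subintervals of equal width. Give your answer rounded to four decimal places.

Δu = (7.5 − 2.5)/3 = 5/3.
Midpoints: 10/3, 5, 20/3.
f(10/3) = -143/3, f(5) = -96, f(20/3) = -161.
Sum = Δu · [f(10/3) + f(5) + f(20/3)].
Sum ≈ -507.7778.

-507.7778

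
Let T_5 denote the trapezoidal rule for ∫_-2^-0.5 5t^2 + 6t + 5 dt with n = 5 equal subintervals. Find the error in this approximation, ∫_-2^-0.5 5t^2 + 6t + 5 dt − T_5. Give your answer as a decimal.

-0.1125

Exact integral: ∫_-2^-0.5 f(t) dt = 9.375.
T_5 = 9.4875.
Error = 9.375 − 9.4875 = -0.1125.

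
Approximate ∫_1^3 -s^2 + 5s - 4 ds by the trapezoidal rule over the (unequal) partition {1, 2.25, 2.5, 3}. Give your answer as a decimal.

2.984375

Subinterval widths: 1.25, 0.25, 0.5.
f(1) = 0, f(2.25) = 2.1875, f(2.5) = 2.25, f(3) = 2.
On each subinterval the trapezoid contributes (Δs_i/2)·[f(s_{i-1}) + f(s_i)].
Sum = 2.984375.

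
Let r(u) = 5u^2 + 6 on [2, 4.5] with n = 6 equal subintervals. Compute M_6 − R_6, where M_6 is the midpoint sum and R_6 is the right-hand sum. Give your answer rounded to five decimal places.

M_6 ≈ 153.3608218.
R_6 ≈ 170.8304398.
M_6 − R_6 ≈ -17.46962.

-17.46962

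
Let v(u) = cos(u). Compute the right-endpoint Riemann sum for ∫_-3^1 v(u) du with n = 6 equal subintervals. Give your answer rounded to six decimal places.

Δu = (1 − (-3))/6 = 2/3.
Right endpoints: -7/3, -5/3, -1, -1/3, 1/3, 1.
v(-7/3) ≈ -0.690758, v(-5/3) ≈ -0.095724, v(-1) ≈ 0.540302, v(-1/3) ≈ 0.944957, v(1/3) ≈ 0.944957, v(1) ≈ 0.540302.
Sum = Δu · [v(-7/3) + v(-5/3) + v(-1) + ...].
Sum ≈ 1.456025.

1.456025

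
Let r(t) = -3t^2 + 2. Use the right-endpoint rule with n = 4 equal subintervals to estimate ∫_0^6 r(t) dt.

-291.75

Δt = (6 − 0)/4 = 1.5.
Right endpoints: 1.5, 3, 4.5, 6.
r(1.5) = -4.75, r(3) = -25, r(4.5) = -58.75, r(6) = -106.
Sum = Δt · [r(1.5) + r(3) + r(4.5) + r(6)].
Sum = -291.75.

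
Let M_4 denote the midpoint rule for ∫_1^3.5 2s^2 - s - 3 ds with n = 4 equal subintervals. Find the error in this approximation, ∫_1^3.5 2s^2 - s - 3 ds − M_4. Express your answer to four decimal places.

0.1628

Exact integral: ∫_1^3.5 f(s) ds ≈ 14.791667.
M_4 = 14.62890625.
Error ≈ 14.791667 − 14.62890625 ≈ 0.1628.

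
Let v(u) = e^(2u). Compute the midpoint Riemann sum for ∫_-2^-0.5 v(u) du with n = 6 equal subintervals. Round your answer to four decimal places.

Δu = (-0.5 − (-2))/6 = 0.25.
Midpoints: -1.875, -1.625, -1.375, -1.125, -0.875, -0.625.
v(-1.875) ≈ 0.0235, v(-1.625) ≈ 0.0388, v(-1.375) ≈ 0.0639, v(-1.125) ≈ 0.1054, v(-0.875) ≈ 0.1738, v(-0.625) ≈ 0.2865.
Sum = Δu · [v(-1.875) + v(-1.625) + v(-1.375) + ...].
Sum ≈ 0.1730.

0.1730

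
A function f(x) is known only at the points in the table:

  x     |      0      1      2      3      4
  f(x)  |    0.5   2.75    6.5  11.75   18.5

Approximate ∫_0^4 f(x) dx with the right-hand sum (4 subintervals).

Δx = 1.
Sum = 1·[2.75 + 6.5 + 11.75 + 18.5] = 39.5.

39.5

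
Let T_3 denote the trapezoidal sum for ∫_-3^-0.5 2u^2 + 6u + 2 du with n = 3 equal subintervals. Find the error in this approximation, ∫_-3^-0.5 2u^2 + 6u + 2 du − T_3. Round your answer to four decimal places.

-0.5787

Exact integral: ∫_-3^-0.5 f(u) du ≈ -3.333333.
T_3 ≈ -2.754630.
Error ≈ -3.333333 − (-2.754630) ≈ -0.5787.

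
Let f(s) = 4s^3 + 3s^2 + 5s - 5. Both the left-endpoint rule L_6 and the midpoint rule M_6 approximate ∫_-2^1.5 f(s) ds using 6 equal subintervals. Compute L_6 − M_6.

-16.84375

L_6 = -38.28125.
M_6 = -21.4375.
L_6 − M_6 = -16.84375.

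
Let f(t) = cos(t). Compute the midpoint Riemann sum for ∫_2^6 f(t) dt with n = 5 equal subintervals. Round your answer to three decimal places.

-1.221

Δt = (6 − 2)/5 = 0.8.
Midpoints: 2.4, 3.2, 4, 4.8, 5.6.
f(2.4) ≈ -0.737, f(3.2) ≈ -0.998, f(4) ≈ -0.654, f(4.8) ≈ 0.087, f(5.6) ≈ 0.776.
Sum = Δt · [f(2.4) + f(3.2) + f(4) + f(4.8) + f(5.6)].
Sum ≈ -1.221.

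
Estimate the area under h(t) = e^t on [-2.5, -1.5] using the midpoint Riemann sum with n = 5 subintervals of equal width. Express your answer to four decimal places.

Δt = (-1.5 − (-2.5))/5 = 0.2.
Midpoints: -2.4, -2.2, -2, -1.8, -1.6.
h(-2.4) ≈ 0.0907, h(-2.2) ≈ 0.1108, h(-2) ≈ 0.1353, h(-1.8) ≈ 0.1653, h(-1.6) ≈ 0.2019.
Sum = Δt · [h(-2.4) + h(-2.2) + h(-2) + h(-1.8) + h(-1.6)].
Sum ≈ 0.1408.

0.1408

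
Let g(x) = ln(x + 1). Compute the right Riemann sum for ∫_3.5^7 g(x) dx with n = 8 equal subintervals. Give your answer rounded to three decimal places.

Δx = (7 − 3.5)/8 = 0.4375.
Right endpoints: 3.9375, 4.375, 4.8125, 5.25, 5.6875, 6.125, 6.5625, 7.
g(3.9375) ≈ 1.597, g(4.375) ≈ 1.682, g(4.8125) ≈ 1.760, g(5.25) ≈ 1.833, g(5.6875) ≈ 1.900, g(6.125) ≈ 1.964, g(6.5625) ≈ 2.023, g(7) ≈ 2.079.
Sum = Δx · [g(3.9375) + g(4.375) + g(4.8125) + ...].
Sum ≈ 6.491.

6.491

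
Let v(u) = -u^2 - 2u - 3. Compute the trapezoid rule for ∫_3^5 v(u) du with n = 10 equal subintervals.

Δu = (5 − 3)/10 = 0.2.
v(3) = -18, v(3.2) = -19.64, v(3.4) = -21.36, v(3.6) = -23.16, v(3.8) = -25.04, v(4) = -27, v(4.2) = -29.04, v(4.4) = -31.16, v(4.6) = -33.36, v(4.8) = -35.64, v(5) = -38.
T_10 = (Δu/2)·[v(u_0) + 2v(u_1) + ... + 2v(u_{9}) + v(u_10)].
Sum = -54.68.

-54.68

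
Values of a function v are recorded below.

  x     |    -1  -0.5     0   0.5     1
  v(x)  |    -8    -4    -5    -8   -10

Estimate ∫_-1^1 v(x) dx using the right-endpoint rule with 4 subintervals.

-13.5

Δx = 0.5.
Sum = 0.5·[(-4) + (-5) + (-8) + (-10)] = -13.5.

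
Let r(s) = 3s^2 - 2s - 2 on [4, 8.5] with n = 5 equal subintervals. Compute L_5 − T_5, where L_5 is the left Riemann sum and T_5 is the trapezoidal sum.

L_5 = 414.81.
T_5 = 486.6975.
L_5 − T_5 = -71.8875.

-71.8875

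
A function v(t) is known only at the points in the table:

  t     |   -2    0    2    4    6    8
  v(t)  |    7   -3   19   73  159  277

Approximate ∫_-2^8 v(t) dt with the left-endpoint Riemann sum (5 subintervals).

510

Δt = 2.
Sum = 2·[7 + (-3) + 19 + 73 + 159] = 510.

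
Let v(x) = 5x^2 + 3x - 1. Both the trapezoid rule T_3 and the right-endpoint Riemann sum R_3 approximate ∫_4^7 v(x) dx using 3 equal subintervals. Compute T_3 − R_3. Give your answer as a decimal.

T_3 = 514.
R_3 = 601.
T_3 − R_3 = -87.

-87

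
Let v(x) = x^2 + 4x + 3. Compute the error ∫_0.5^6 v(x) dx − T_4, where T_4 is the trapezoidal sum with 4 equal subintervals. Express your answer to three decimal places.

-1.733

Exact integral: ∫_0.5^6 v(x) dx ≈ 159.95833.
T_4 = 161.69140625.
Error ≈ 159.95833 − 161.69140625 ≈ -1.733.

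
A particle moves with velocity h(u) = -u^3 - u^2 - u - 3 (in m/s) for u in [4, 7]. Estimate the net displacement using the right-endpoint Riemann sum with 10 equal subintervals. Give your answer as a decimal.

-702.7875

Δu = (7 − 4)/10 = 0.3.
Right endpoints: 4.3, 4.6, 4.9, 5.2, 5.5, 5.8, 6.1, 6.4, 6.7, 7.
h(4.3) = -105.297, h(4.6) = -126.096, h(4.9) = -149.559, h(5.2) = -175.848, h(5.5) = -205.125, h(5.8) = -237.552, h(6.1) = -273.291, h(6.4) = -312.504, h(6.7) = -355.353, h(7) = -402.
Sum = Δu · [h(4.3) + h(4.6) + h(4.9) + ...].
Sum = -702.7875.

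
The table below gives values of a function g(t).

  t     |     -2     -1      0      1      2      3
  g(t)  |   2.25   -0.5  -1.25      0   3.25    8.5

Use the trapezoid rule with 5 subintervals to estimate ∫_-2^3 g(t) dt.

Δt = 1.
T_5 = (1/2)·[2.25 + 2·(-0.5) + 2·(-1.25) + 2·0 + 2·3.25 + 8.5] = 6.875.

6.875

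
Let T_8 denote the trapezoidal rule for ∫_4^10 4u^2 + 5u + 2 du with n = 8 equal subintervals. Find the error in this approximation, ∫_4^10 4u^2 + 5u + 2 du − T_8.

-2.25

Exact integral: ∫_4^10 f(u) du = 1470.
T_8 = 1472.25.
Error = 1470 − 1472.25 = -2.25.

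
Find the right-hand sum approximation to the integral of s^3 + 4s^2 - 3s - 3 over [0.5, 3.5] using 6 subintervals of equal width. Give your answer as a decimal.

Δs = (3.5 − 0.5)/6 = 0.5.
Right endpoints: 1, 1.5, 2, 2.5, 3, 3.5.
f(1) = -1, f(1.5) = 4.875, f(2) = 15, f(2.5) = 30.125, f(3) = 51, f(3.5) = 78.375.
Sum = Δs · [f(1) + f(1.5) + f(2) + ...].
Sum = 89.1875.

89.1875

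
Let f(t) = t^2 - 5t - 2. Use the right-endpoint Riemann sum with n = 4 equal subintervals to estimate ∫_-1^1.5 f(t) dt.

Δt = (1.5 − (-1))/4 = 0.625.
Right endpoints: -0.375, 0.25, 0.875, 1.5.
f(-0.375) = 0.015625, f(0.25) = -3.1875, f(0.875) = -5.609375, f(1.5) = -7.25.
Sum = Δt · [f(-0.375) + f(0.25) + f(0.875) + f(1.5)].
Sum = -10.01953125.

-10.01953125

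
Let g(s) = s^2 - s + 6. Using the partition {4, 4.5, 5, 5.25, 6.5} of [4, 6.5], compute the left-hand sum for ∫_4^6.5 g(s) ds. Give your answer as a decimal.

Subinterval widths: 0.5, 0.5, 0.25, 1.25.
Left endpoints: 4, 4.5, 5, 5.25.
g(4) = 18, g(4.5) = 21.75, g(5) = 26, g(5.25) = 28.3125.
Sum = Σ Δs_i · g(s_i).
Sum = 61.765625.

61.765625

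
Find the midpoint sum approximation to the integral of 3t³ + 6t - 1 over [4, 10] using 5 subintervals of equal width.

7508.64

Δt = (10 − 4)/5 = 1.2.
Midpoints: 4.6, 5.8, 7, 8.2, 9.4.
f(4.6) = 318.608, f(5.8) = 619.136, f(7) = 1070, f(8.2) = 1702.304, f(9.4) = 2547.152.
Sum = Δt · [f(4.6) + f(5.8) + f(7) + f(8.2) + f(9.4)].
Sum = 7508.64.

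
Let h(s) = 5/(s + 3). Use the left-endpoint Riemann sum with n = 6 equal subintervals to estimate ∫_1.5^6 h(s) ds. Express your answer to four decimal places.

Δs = (6 − 1.5)/6 = 0.75.
Left endpoints: 1.5, 2.25, 3, 3.75, 4.5, 5.25.
h(1.5) = 10/9, h(2.25) = 20/21, h(3) = 5/6, h(3.75) = 20/27, h(4.5) = 2/3, h(5.25) = 20/33.
Sum = Δs · [h(1.5) + h(2.25) + h(3) + ...].
Sum ≈ 3.6827.

3.6827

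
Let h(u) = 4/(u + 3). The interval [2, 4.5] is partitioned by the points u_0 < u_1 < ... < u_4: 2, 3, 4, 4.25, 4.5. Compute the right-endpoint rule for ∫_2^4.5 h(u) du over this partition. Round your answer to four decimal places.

Subinterval widths: 1, 1, 0.25, 0.25.
Right endpoints: 3, 4, 4.25, 4.5.
h(3) = 2/3, h(4) = 4/7, h(4.25) = 16/29, h(4.5) = 8/15.
Sum = Σ Δu_i · h(u_i).
Sum ≈ 1.5094.

1.5094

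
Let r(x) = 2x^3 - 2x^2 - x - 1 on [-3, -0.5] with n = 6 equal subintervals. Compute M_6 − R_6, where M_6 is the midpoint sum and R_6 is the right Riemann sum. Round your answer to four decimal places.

-12.9666

M_6 ≈ -56.058304.
R_6 ≈ -43.091725.
M_6 − R_6 ≈ -12.9666.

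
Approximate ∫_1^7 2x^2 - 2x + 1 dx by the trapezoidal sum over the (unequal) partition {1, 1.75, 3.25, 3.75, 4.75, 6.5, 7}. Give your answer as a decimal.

189.46875

Subinterval widths: 0.75, 1.5, 0.5, 1, 1.75, 0.5.
f(1) = 1, f(1.75) = 3.625, f(3.25) = 15.625, f(3.75) = 21.625, f(4.75) = 36.625, f(6.5) = 72.5, f(7) = 85.
On each subinterval the trapezoid contributes (Δx_i/2)·[f(x_{i-1}) + f(x_i)].
Sum = 189.46875.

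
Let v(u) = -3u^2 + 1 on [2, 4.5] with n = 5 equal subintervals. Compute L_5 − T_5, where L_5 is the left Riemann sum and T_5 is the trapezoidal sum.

12.1875

L_5 = -68.75.
T_5 = -80.9375.
L_5 − T_5 = 12.1875.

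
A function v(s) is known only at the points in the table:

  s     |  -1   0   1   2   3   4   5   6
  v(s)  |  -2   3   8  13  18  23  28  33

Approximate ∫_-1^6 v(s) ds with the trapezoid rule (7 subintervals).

Δs = 1.
T_7 = (1/2)·[(-2) + 2·3 + 2·8 + 2·13 + 2·18 + 2·23 + 2·28 + 33] = 108.5.

108.5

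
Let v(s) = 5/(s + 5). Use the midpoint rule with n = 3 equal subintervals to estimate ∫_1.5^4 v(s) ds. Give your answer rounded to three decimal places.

1.625

Δs = (4 − 1.5)/3 = 5/6.
Midpoints: 23/12, 2.75, 43/12.
v(23/12) = 60/83, v(2.75) = 20/31, v(43/12) = 60/103.
Sum = Δs · [v(23/12) + v(2.75) + v(43/12)].
Sum ≈ 1.625.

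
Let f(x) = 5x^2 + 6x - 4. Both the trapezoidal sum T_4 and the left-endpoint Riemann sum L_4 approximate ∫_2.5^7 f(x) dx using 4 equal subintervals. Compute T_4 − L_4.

135.421875

T_4 = 660.62109375.
L_4 = 525.19921875.
T_4 − L_4 = 135.421875.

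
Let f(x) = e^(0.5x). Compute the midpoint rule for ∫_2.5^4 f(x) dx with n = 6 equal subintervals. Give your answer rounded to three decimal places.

Δx = (4 − 2.5)/6 = 0.25.
Midpoints: 2.625, 2.875, 3.125, 3.375, 3.625, 3.875.
f(2.625) ≈ 3.715, f(2.875) ≈ 4.210, f(3.125) ≈ 4.771, f(3.375) ≈ 5.406, f(3.625) ≈ 6.126, f(3.875) ≈ 6.941.
Sum = Δx · [f(2.625) + f(2.875) + f(3.125) + ...].
Sum ≈ 7.792.

7.792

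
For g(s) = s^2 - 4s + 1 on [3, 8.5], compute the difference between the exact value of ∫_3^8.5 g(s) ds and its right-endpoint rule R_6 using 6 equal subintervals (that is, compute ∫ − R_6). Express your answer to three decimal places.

Exact integral: ∫_3^8.5 g(s) ds ≈ 74.70833.
R_6 ≈ 94.38484.
Error ≈ 74.70833 − 94.38484 ≈ -19.677.

-19.677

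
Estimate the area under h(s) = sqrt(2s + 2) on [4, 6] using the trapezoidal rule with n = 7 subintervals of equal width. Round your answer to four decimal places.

6.9198

Δs = (6 − 4)/7 = 2/7.
h(4) ≈ 3.1623, h(30/7) ≈ 3.2514, h(32/7) ≈ 3.3381, h(34/7) ≈ 3.4226, h(36/7) ≈ 3.5051, h(38/7) ≈ 3.5857, h(40/7) ≈ 3.6645, h(6) ≈ 3.7417.
T_7 = (Δs/2)·[h(s_0) + 2h(s_1) + ... + 2h(s_{6}) + h(s_7)].
Sum ≈ 6.9198.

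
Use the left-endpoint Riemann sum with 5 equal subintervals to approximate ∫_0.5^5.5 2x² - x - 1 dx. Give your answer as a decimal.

Δx = (5.5 − 0.5)/5 = 1.
Left endpoints: 0.5, 1.5, 2.5, 3.5, 4.5.
f(0.5) = -1, f(1.5) = 2, f(2.5) = 9, f(3.5) = 20, f(4.5) = 35.
Sum = Δx · [f(0.5) + f(1.5) + f(2.5) + f(3.5) + f(4.5)].
Sum = 65.

65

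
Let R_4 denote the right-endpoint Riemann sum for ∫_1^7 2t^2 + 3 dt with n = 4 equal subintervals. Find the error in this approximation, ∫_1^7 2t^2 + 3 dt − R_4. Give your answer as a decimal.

-76.5

Exact integral: ∫_1^7 f(t) dt = 246.
R_4 = 322.5.
Error = 246 − 322.5 = -76.5.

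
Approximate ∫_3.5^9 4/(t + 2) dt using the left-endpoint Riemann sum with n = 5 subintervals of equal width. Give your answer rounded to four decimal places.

Δt = (9 − 3.5)/5 = 1.1.
Left endpoints: 3.5, 4.6, 5.7, 6.8, 7.9.
f(3.5) = 8/11, f(4.6) = 20/33, f(5.7) = 40/77, f(6.8) = 5/11, f(7.9) = 40/99.
Sum = Δt · [f(3.5) + f(4.6) + f(5.7) + f(6.8) + f(7.9)].
Sum ≈ 2.9825.

2.9825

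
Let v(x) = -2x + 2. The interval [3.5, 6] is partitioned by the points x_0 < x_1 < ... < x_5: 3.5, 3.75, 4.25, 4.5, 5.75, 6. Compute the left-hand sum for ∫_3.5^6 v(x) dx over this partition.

Subinterval widths: 0.25, 0.5, 0.25, 1.25, 0.25.
Left endpoints: 3.5, 3.75, 4.25, 4.5, 5.75.
v(3.5) = -5, v(3.75) = -5.5, v(4.25) = -6.5, v(4.5) = -7, v(5.75) = -9.5.
Sum = Σ Δx_i · v(x_i).
Sum = -16.75.

-16.75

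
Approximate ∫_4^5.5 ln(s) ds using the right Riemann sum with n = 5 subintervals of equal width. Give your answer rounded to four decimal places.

Δs = (5.5 − 4)/5 = 0.3.
Right endpoints: 4.3, 4.6, 4.9, 5.2, 5.5.
f(4.3) ≈ 1.4586, f(4.6) ≈ 1.5261, f(4.9) ≈ 1.5892, f(5.2) ≈ 1.6487, f(5.5) ≈ 1.7047.
Sum = Δs · [f(4.3) + f(4.6) + f(4.9) + f(5.2) + f(5.5)].
Sum ≈ 2.3782.

2.3782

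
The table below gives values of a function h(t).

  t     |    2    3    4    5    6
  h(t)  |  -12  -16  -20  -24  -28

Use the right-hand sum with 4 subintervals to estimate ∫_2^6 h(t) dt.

-88

Δt = 1.
Sum = 1·[(-16) + (-20) + (-24) + (-28)] = -88.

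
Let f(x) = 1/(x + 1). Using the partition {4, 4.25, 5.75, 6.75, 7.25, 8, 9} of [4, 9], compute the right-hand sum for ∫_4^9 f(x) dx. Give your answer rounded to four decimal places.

Subinterval widths: 0.25, 1.5, 1, 0.5, 0.75, 1.
Right endpoints: 4.25, 5.75, 6.75, 7.25, 8, 9.
f(4.25) = 4/21, f(5.75) = 4/27, f(6.75) = 4/31, f(7.25) = 4/33, f(8) = 1/9, f(9) = 0.1.
Sum = Σ Δx_i · f(x_i).
Sum ≈ 0.6428.

0.6428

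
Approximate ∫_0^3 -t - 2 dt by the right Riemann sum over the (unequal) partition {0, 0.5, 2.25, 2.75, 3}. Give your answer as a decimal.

-12.3125

Subinterval widths: 0.5, 1.75, 0.5, 0.25.
Right endpoints: 0.5, 2.25, 2.75, 3.
f(0.5) = -2.5, f(2.25) = -4.25, f(2.75) = -4.75, f(3) = -5.
Sum = Σ Δt_i · f(t_i).
Sum = -12.3125.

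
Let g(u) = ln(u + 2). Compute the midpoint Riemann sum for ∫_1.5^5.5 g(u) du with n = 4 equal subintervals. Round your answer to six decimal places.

Δu = (5.5 − 1.5)/4 = 1.
Midpoints: 2, 3, 4, 5.
g(2) ≈ 1.386294, g(3) ≈ 1.609438, g(4) ≈ 1.791759, g(5) ≈ 1.945910.
Sum = Δu · [g(2) + g(3) + g(4) + g(5)].
Sum ≈ 6.733402.

6.733402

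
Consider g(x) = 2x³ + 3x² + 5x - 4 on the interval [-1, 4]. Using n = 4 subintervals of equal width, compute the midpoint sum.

202.1875

Δx = (4 − (-1))/4 = 1.25.
Midpoints: -0.375, 0.875, 2.125, 3.375.
g(-0.375) = -5.55859375, g(0.875) = 4.01171875, g(2.125) = 39.36328125, g(3.375) = 123.93359375.
Sum = Δx · [g(-0.375) + g(0.875) + g(2.125) + g(3.375)].
Sum = 202.1875.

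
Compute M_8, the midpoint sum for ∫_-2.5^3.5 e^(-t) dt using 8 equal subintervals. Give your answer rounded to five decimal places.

Δt = (3.5 − (-2.5))/8 = 0.75.
Midpoints: -2.125, -1.375, -0.625, 0.125, 0.875, 1.625, 2.375, 3.125.
f(-2.125) ≈ 8.37290, f(-1.375) ≈ 3.95508, f(-0.625) ≈ 1.86825, f(0.125) ≈ 0.88250, f(0.875) ≈ 0.41686, f(1.625) ≈ 0.19691, f(2.375) ≈ 0.09301, f(3.125) ≈ 0.04394.
Sum = Δt · [f(-2.125) + f(-1.375) + f(-0.625) + ...].
Sum ≈ 11.87208.

11.87208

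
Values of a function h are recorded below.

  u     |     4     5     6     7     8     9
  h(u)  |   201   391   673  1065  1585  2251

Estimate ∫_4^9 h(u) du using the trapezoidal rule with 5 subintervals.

Δu = 1.
T_5 = (1/2)·[201 + 2·391 + 2·673 + 2·1065 + 2·1585 + 2251] = 4940.

4940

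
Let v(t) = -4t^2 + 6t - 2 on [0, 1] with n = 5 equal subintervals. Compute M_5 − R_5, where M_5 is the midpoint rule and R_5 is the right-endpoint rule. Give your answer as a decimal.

-0.16

M_5 = -0.32.
R_5 = -0.16.
M_5 − R_5 = -0.16.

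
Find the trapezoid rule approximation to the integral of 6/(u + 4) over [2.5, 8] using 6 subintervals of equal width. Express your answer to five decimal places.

3.68564

Δu = (8 − 2.5)/6 = 11/12.
f(2.5) = 12/13, f(41/12) = 72/89, f(13/3) = 0.72, f(5.25) = 24/37, f(37/6) = 36/61, f(85/12) = 72/133, f(8) = 0.5.
T_6 = (Δu/2)·[f(u_0) + 2f(u_1) + ... + 2f(u_{5}) + f(u_6)].
Sum ≈ 3.68564.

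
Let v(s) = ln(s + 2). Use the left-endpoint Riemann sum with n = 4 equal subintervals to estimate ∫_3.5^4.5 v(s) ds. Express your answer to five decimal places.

1.76957

Δs = (4.5 − 3.5)/4 = 0.25.
Left endpoints: 3.5, 3.75, 4, 4.25.
v(3.5) ≈ 1.70475, v(3.75) ≈ 1.74920, v(4) ≈ 1.79176, v(4.25) ≈ 1.83258.
Sum = Δs · [v(3.5) + v(3.75) + v(4) + v(4.25)].
Sum ≈ 1.76957.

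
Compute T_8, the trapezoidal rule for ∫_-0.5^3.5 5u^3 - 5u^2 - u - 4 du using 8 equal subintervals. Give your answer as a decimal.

96.75

Δu = (3.5 − (-0.5))/8 = 0.5.
f(-0.5) = -5.375, f(0) = -4, f(0.5) = -5.125, f(1) = -5, f(1.5) = 0.125, f(2) = 14, f(2.5) = 40.375, f(3) = 83, f(3.5) = 145.625.
T_8 = (Δu/2)·[f(u_0) + 2f(u_1) + ... + 2f(u_{7}) + f(u_8)].
Sum = 96.75.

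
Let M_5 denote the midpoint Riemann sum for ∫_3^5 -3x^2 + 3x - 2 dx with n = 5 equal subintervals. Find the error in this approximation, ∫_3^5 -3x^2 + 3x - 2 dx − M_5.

Exact integral: ∫_3^5 f(x) dx = -78.
M_5 = -77.92.
Error = -78 − (-77.92) = -0.08.

-0.08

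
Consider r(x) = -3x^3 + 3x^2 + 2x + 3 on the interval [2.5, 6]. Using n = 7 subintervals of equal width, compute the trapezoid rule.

-707.21875

Δx = (6 − 2.5)/7 = 0.5.
r(2.5) = -20.125, r(3) = -45, r(3.5) = -81.875, r(4) = -133, r(4.5) = -200.625, r(5) = -287, r(5.5) = -394.375, r(6) = -525.
T_7 = (Δx/2)·[r(x_0) + 2r(x_1) + ... + 2r(x_{6}) + r(x_7)].
Sum = -707.21875.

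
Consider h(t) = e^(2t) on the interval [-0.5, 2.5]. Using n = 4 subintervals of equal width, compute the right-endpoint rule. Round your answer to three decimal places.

Δt = (2.5 − (-0.5))/4 = 0.75.
Right endpoints: 0.25, 1, 1.75, 2.5.
h(0.25) ≈ 1.649, h(1) ≈ 7.389, h(1.75) ≈ 33.115, h(2.5) ≈ 148.413.
Sum = Δt · [h(0.25) + h(1) + h(1.75) + h(2.5)].
Sum ≈ 142.925.

142.925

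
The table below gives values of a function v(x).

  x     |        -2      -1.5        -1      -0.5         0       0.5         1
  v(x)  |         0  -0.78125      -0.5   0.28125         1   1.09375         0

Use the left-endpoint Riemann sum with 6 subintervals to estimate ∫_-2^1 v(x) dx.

0.546875

Δx = 0.5.
Sum = 0.5·[0 + (-0.78125) + (-0.5) + 0.28125 + 1 + 1.09375] = 0.546875.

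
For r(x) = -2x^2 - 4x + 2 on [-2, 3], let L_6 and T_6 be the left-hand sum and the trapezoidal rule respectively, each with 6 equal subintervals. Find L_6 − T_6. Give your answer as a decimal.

12.5

L_6 ≈ -11.990741.
T_6 ≈ -24.490741.
L_6 − T_6 = 12.5.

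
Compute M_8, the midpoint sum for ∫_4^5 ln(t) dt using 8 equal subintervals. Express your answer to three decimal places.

1.502

Δt = (5 − 4)/8 = 0.125.
Midpoints: 4.0625, 4.1875, 4.3125, 4.4375, 4.5625, 4.6875, 4.8125, 4.9375.
f(4.0625) ≈ 1.402, f(4.1875) ≈ 1.432, f(4.3125) ≈ 1.462, f(4.4375) ≈ 1.490, f(4.5625) ≈ 1.518, f(4.6875) ≈ 1.545, f(4.8125) ≈ 1.571, f(4.9375) ≈ 1.597.
Sum = Δt · [f(4.0625) + f(4.1875) + f(4.3125) + ...].
Sum ≈ 1.502.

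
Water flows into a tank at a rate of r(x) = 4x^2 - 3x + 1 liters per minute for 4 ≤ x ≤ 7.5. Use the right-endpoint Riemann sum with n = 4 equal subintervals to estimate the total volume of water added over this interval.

Δx = (7.5 − 4)/4 = 0.875.
Right endpoints: 4.875, 5.75, 6.625, 7.5.
r(4.875) = 81.4375, r(5.75) = 116, r(6.625) = 156.6875, r(7.5) = 203.5.
Sum = Δx · [r(4.875) + r(5.75) + r(6.625) + r(7.5)].
Sum = 487.921875.

487.921875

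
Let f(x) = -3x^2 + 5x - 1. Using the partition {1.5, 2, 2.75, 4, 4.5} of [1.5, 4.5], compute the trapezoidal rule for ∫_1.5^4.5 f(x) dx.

-47.0625

Subinterval widths: 0.5, 0.75, 1.25, 0.5.
f(1.5) = -0.25, f(2) = -3, f(2.75) = -9.9375, f(4) = -29, f(4.5) = -39.25.
On each subinterval the trapezoid contributes (Δx_i/2)·[f(x_{i-1}) + f(x_i)].
Sum = -47.0625.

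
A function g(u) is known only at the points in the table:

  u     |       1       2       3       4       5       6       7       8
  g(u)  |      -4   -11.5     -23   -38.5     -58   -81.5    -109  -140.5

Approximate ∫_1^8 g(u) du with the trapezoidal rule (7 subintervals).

Δu = 1.
T_7 = (1/2)·[(-4) + 2·(-11.5) + 2·(-23) + 2·(-38.5) + 2·(-58) + 2·(-81.5) + 2·(-109) + (-140.5)] = -393.75.

-393.75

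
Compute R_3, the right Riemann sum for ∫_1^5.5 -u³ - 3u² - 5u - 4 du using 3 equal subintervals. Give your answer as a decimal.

Δu = (5.5 − 1)/3 = 1.5.
Right endpoints: 2.5, 4, 5.5.
f(2.5) = -50.875, f(4) = -136, f(5.5) = -288.625.
Sum = Δu · [f(2.5) + f(4) + f(5.5)].
Sum = -713.25.

-713.25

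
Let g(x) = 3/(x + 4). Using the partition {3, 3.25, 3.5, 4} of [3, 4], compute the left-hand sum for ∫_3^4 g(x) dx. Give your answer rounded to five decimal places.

Subinterval widths: 0.25, 0.25, 0.5.
Left endpoints: 3, 3.25, 3.5.
g(3) = 3/7, g(3.25) = 12/29, g(3.5) = 0.4.
Sum = Σ Δx_i · g(x_i).
Sum ≈ 0.41059.

0.41059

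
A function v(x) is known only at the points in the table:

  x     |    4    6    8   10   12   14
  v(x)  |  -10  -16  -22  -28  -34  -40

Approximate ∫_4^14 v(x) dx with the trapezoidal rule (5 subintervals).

-250

Δx = 2.
T_5 = (2/2)·[(-10) + 2·(-16) + 2·(-22) + 2·(-28) + 2·(-34) + (-40)] = -250.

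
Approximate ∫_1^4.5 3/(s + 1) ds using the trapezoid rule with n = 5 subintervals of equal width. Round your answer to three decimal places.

Δs = (4.5 − 1)/5 = 0.7.
f(1) = 1.5, f(1.7) = 10/9, f(2.4) = 15/17, f(3.1) = 30/41, f(3.8) = 0.625, f(4.5) = 6/11.
T_5 = (Δs/2)·[f(s_0) + 2f(s_1) + ... + 2f(s_{4}) + f(s_5)].
Sum ≈ 3.061.

3.061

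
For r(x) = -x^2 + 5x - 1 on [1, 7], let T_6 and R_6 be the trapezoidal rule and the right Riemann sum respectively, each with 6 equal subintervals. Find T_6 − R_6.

T_6 = -1.
R_6 = -10.
T_6 − R_6 = 9.

9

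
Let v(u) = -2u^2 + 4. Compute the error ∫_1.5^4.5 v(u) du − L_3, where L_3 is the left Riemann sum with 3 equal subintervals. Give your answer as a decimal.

Exact integral: ∫_1.5^4.5 v(u) du = -46.5.
L_3 = -29.5.
Error = -46.5 − (-29.5) = -17.

-17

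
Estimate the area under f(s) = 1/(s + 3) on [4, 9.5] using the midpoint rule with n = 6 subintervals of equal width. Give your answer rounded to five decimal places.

Δs = (9.5 − 4)/6 = 11/12.
Midpoints: 107/24, 5.375, 151/24, 173/24, 8.125, 217/24.
f(107/24) = 24/179, f(5.375) = 8/67, f(151/24) = 24/223, f(173/24) = 24/245, f(8.125) = 8/89, f(217/24) = 24/289.
Sum = Δs · [f(107/24) + f(5.375) + f(151/24) + ...].
Sum ≈ 0.57933.

0.57933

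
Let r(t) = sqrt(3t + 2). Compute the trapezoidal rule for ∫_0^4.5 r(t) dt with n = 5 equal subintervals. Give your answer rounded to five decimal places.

Δt = (4.5 − 0)/5 = 0.9.
r(0) ≈ 1.41421, r(0.9) ≈ 2.16795, r(1.8) ≈ 2.72029, r(2.7) ≈ 3.17805, r(3.6) ≈ 3.57771, r(4.5) ≈ 3.93700.
T_5 = (Δt/2)·[r(t_0) + 2r(t_1) + ... + 2r(t_{4}) + r(t_5)].
Sum ≈ 12.88765.

12.88765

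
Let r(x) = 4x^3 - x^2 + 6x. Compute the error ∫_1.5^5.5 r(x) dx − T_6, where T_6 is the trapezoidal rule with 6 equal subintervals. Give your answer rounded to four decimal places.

Exact integral: ∫_1.5^5.5 r(x) dx ≈ 939.666667.
T_6 ≈ 951.814815.
Error ≈ 939.666667 − 951.814815 ≈ -12.1481.

-12.1481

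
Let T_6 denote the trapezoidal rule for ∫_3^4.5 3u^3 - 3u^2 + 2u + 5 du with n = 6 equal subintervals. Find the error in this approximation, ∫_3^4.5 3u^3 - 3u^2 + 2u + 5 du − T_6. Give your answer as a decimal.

Exact integral: ∫_3^4.5 f(u) du = 201.421875.
T_6 = 201.90234375.
Error = 201.421875 − 201.90234375 = -0.48046875.

-0.48046875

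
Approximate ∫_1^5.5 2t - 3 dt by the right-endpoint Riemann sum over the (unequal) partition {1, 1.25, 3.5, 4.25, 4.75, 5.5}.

Subinterval widths: 0.25, 2.25, 0.75, 0.5, 0.75.
Right endpoints: 1.25, 3.5, 4.25, 4.75, 5.5.
f(1.25) = -0.5, f(3.5) = 4, f(4.25) = 5.5, f(4.75) = 6.5, f(5.5) = 8.
Sum = Σ Δt_i · f(t_i).
Sum = 22.25.

22.25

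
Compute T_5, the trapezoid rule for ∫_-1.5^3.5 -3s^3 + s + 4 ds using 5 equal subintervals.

-91.25

Δs = (3.5 − (-1.5))/5 = 1.
f(-1.5) = 12.625, f(-0.5) = 3.875, f(0.5) = 4.125, f(1.5) = -4.625, f(2.5) = -40.375, f(3.5) = -121.125.
T_5 = (Δs/2)·[f(s_0) + 2f(s_1) + ... + 2f(s_{4}) + f(s_5)].
Sum = -91.25.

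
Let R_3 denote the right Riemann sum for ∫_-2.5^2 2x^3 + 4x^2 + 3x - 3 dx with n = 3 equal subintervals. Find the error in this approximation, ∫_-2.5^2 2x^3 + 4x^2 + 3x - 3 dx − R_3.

Exact integral: ∫_-2.5^2 f(x) dx = 3.09375.
R_3 = 46.125.
Error = 3.09375 − 46.125 = -43.03125.

-43.03125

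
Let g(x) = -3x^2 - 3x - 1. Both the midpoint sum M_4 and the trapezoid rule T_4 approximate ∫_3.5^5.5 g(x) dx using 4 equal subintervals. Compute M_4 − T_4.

0.375

M_4 = -152.375.
T_4 = -152.75.
M_4 − T_4 = 0.375.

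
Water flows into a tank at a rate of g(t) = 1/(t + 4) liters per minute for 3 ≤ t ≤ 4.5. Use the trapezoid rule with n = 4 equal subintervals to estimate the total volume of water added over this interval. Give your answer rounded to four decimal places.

0.1942

Δt = (4.5 − 3)/4 = 0.375.
g(3) = 1/7, g(3.375) = 8/59, g(3.75) = 4/31, g(4.125) = 8/65, g(4.5) = 2/17.
T_4 = (Δt/2)·[g(t_0) + 2g(t_1) + 2g(t_2) + 2g(t_3) + g(t_4)].
Sum ≈ 0.1942.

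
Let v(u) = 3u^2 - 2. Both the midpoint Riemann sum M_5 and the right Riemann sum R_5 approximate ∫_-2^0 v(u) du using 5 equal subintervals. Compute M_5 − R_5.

2.16

M_5 = 3.92.
R_5 = 1.76.
M_5 − R_5 = 2.16.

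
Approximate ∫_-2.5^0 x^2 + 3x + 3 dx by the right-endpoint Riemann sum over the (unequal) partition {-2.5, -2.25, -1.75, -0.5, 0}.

4.421875

Subinterval widths: 0.25, 0.5, 1.25, 0.5.
Right endpoints: -2.25, -1.75, -0.5, 0.
f(-2.25) = 1.3125, f(-1.75) = 0.8125, f(-0.5) = 1.75, f(0) = 3.
Sum = Σ Δx_i · f(x_i).
Sum = 4.421875.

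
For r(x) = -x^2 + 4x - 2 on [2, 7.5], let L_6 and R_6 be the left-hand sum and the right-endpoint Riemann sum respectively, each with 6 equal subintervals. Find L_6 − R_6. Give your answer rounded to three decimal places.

L_6 ≈ -31.36400.
R_6 ≈ -59.09317.
L_6 − R_6 ≈ 27.729.

27.729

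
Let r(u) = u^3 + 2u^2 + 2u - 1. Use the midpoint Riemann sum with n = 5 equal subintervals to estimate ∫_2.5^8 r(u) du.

1387.5571875

Δu = (8 − 2.5)/5 = 1.1.
Midpoints: 3.05, 4.15, 5.25, 6.35, 7.45.
r(3.05) = 52.077625, r(4.15) = 113.218375, r(5.25) = 209.328125, r(6.35) = 348.392875, r(7.45) = 538.398625.
Sum = Δu · [r(3.05) + r(4.15) + r(5.25) + r(6.35) + r(7.45)].
Sum = 1387.5571875.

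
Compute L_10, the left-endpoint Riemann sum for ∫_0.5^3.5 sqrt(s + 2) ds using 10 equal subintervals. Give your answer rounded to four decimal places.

5.8485

Δs = (3.5 − 0.5)/10 = 0.3.
Left endpoints: 0.5, 0.8, 1.1, 1.4, 1.7, 2, 2.3, 2.6, 2.9, 3.2.
f(0.5) ≈ 1.5811, f(0.8) ≈ 1.6733, f(1.1) ≈ 1.7607, f(1.4) ≈ 1.8439, f(1.7) ≈ 1.9235, f(2) ≈ 2.0000, f(2.3) ≈ 2.0736, f(2.6) ≈ 2.1448, f(2.9) ≈ 2.2136, f(3.2) ≈ 2.2804.
Sum = Δs · [f(0.5) + f(0.8) + f(1.1) + ...].
Sum ≈ 5.8485.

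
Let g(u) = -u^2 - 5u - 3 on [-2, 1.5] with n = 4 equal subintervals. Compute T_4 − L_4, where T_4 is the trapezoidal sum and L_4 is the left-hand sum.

T_4 = -10.36328125.
L_4 = -3.47265625.
T_4 − L_4 = -6.890625.

-6.890625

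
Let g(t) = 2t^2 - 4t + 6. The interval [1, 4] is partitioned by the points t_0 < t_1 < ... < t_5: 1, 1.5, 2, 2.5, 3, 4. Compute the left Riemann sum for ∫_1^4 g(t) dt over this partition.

Subinterval widths: 0.5, 0.5, 0.5, 0.5, 1.
Left endpoints: 1, 1.5, 2, 2.5, 3.
g(1) = 4, g(1.5) = 4.5, g(2) = 6, g(2.5) = 8.5, g(3) = 12.
Sum = Σ Δt_i · g(t_i).
Sum = 23.5.

23.5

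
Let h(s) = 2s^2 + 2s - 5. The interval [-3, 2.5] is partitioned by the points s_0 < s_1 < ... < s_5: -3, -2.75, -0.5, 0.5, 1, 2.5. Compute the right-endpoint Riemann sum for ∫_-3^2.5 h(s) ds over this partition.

Subinterval widths: 0.25, 2.25, 1, 0.5, 1.5.
Right endpoints: -2.75, -0.5, 0.5, 1, 2.5.
h(-2.75) = 4.625, h(-0.5) = -5.5, h(0.5) = -3.5, h(1) = -1, h(2.5) = 12.5.
Sum = Σ Δs_i · h(s_i).
Sum = 3.53125.

3.53125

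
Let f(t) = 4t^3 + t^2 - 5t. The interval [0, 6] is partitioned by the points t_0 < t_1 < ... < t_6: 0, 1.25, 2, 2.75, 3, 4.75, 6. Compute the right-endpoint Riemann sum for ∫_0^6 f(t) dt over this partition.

1942.28125

Subinterval widths: 1.25, 0.75, 0.75, 0.25, 1.75, 1.25.
Right endpoints: 1.25, 2, 2.75, 3, 4.75, 6.
f(1.25) = 3.125, f(2) = 26, f(2.75) = 77, f(3) = 102, f(4.75) = 427.5, f(6) = 870.
Sum = Σ Δt_i · f(t_i).
Sum = 1942.28125.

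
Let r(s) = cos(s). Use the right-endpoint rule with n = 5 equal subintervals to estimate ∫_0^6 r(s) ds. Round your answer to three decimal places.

-0.269

Δs = (6 − 0)/5 = 1.2.
Right endpoints: 1.2, 2.4, 3.6, 4.8, 6.
r(1.2) ≈ 0.362, r(2.4) ≈ -0.737, r(3.6) ≈ -0.897, r(4.8) ≈ 0.087, r(6) ≈ 0.960.
Sum = Δs · [r(1.2) + r(2.4) + r(3.6) + r(4.8) + r(6)].
Sum ≈ -0.269.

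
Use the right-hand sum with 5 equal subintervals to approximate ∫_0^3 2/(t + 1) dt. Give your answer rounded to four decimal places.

Δt = (3 − 0)/5 = 0.6.
Right endpoints: 0.6, 1.2, 1.8, 2.4, 3.
f(0.6) = 1.25, f(1.2) = 10/11, f(1.8) = 5/7, f(2.4) = 10/17, f(3) = 0.5.
Sum = Δt · [f(0.6) + f(1.2) + f(1.8) + f(2.4) + f(3)].
Sum ≈ 2.3770.

2.3770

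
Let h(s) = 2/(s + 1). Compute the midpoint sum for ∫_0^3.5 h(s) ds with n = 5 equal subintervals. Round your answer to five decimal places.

Δs = (3.5 − 0)/5 = 0.7.
Midpoints: 0.35, 1.05, 1.75, 2.45, 3.15.
h(0.35) = 40/27, h(1.05) = 40/41, h(1.75) = 8/11, h(2.45) = 40/69, h(3.15) = 40/83.
Sum = Δs · [h(0.35) + h(1.05) + h(1.75) + h(2.45) + h(3.15)].
Sum ≈ 2.97220.

2.97220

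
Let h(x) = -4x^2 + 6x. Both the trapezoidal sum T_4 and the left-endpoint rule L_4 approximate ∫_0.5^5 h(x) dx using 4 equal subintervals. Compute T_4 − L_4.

-40.5

T_4 = -96.046875.
L_4 = -55.546875.
T_4 − L_4 = -40.5.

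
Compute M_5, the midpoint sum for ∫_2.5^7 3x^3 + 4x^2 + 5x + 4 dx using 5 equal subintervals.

Δx = (7 − 2.5)/5 = 0.9.
Midpoints: 2.95, 3.85, 4.75, 5.65, 6.55.
f(2.95) = 130.577125, f(3.85) = 253.739875, f(4.75) = 439.515625, f(5.65) = 701.026375, f(6.55) = 1051.394125.
Sum = Δx · [f(2.95) + f(3.85) + f(4.75) + f(5.65) + f(6.55)].
Sum = 2318.6278125.

2318.6278125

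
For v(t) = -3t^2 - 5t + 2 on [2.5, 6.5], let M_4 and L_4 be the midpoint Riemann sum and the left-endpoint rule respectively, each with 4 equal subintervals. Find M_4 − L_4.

M_4 = -340.
L_4 = -279.
M_4 − L_4 = -61.

-61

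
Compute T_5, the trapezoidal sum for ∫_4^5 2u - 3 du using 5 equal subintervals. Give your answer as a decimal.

Δu = (5 − 4)/5 = 0.2.
f(4) = 5, f(4.2) = 5.4, f(4.4) = 5.8, f(4.6) = 6.2, f(4.8) = 6.6, f(5) = 7.
T_5 = (Δu/2)·[f(u_0) + 2f(u_1) + ... + 2f(u_{4}) + f(u_5)].
Sum = 6.

6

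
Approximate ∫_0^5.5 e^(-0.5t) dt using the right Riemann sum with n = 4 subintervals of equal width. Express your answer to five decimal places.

Δt = (5.5 − 0)/4 = 1.375.
Right endpoints: 1.375, 2.75, 4.125, 5.5.
f(1.375) ≈ 0.50283, f(2.75) ≈ 0.25284, f(4.125) ≈ 0.12714, f(5.5) ≈ 0.06393.
Sum = Δt · [f(1.375) + f(2.75) + f(4.125) + f(5.5)].
Sum ≈ 1.30176.

1.30176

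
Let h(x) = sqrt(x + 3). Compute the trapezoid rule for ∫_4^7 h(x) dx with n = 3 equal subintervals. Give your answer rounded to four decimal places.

Δx = (7 − 4)/3 = 1.
h(4) ≈ 2.6458, h(5) ≈ 2.8284, h(6) ≈ 3.0000, h(7) ≈ 3.1623.
T_3 = (Δx/2)·[h(x_0) + 2h(x_1) + 2h(x_2) + h(x_3)].
Sum ≈ 8.7324.

8.7324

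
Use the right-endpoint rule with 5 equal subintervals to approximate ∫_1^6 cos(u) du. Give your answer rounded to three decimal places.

Δu = (6 − 1)/5 = 1.
Right endpoints: 2, 3, 4, 5, 6.
f(2) ≈ -0.416, f(3) ≈ -0.990, f(4) ≈ -0.654, f(5) ≈ 0.284, f(6) ≈ 0.960.
Sum = Δu · [f(2) + f(3) + f(4) + f(5) + f(6)].
Sum ≈ -0.816.

-0.816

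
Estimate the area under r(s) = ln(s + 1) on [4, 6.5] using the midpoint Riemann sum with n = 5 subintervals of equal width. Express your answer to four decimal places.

Δs = (6.5 − 4)/5 = 0.5.
Midpoints: 4.25, 4.75, 5.25, 5.75, 6.25.
r(4.25) ≈ 1.6582, r(4.75) ≈ 1.7492, r(5.25) ≈ 1.8326, r(5.75) ≈ 1.9095, r(6.25) ≈ 1.9810.
Sum = Δs · [r(4.25) + r(4.75) + r(5.25) + r(5.75) + r(6.25)].
Sum ≈ 4.5653.

4.5653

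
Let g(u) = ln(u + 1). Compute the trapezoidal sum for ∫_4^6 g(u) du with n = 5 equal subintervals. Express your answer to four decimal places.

3.5734

Δu = (6 − 4)/5 = 0.4.
g(4) ≈ 1.6094, g(4.4) ≈ 1.6864, g(4.8) ≈ 1.7579, g(5.2) ≈ 1.8245, g(5.6) ≈ 1.8871, g(6) ≈ 1.9459.
T_5 = (Δu/2)·[g(u_0) + 2g(u_1) + ... + 2g(u_{4}) + g(u_5)].
Sum ≈ 3.5734.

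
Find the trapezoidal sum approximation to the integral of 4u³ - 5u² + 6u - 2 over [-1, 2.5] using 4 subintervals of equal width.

20.890625

Δu = (2.5 − (-1))/4 = 0.875.
f(-1) = -17, f(-0.125) = -2.8359375, f(0.75) = 1.375, f(1.625) = 11.7109375, f(2.5) = 44.25.
T_4 = (Δu/2)·[f(u_0) + 2f(u_1) + 2f(u_2) + 2f(u_3) + f(u_4)].
Sum = 20.890625.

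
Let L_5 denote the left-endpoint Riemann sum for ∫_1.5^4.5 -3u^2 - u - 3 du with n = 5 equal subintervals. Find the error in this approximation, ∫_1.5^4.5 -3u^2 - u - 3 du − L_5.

Exact integral: ∫_1.5^4.5 f(u) du = -105.75.
L_5 = -89.19.
Error = -105.75 − (-89.19) = -16.56.

-16.56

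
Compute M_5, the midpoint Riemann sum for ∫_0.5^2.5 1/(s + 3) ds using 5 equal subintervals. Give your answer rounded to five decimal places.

Δs = (2.5 − 0.5)/5 = 0.4.
Midpoints: 0.7, 1.1, 1.5, 1.9, 2.3.
f(0.7) = 10/37, f(1.1) = 10/41, f(1.5) = 2/9, f(1.9) = 10/49, f(2.3) = 10/53.
Sum = Δs · [f(0.7) + f(1.1) + f(1.5) + f(1.9) + f(2.3)].
Sum ≈ 0.45166.

0.45166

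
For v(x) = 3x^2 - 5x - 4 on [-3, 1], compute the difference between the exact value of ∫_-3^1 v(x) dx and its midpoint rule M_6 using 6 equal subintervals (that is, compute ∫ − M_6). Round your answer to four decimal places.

Exact integral: ∫_-3^1 v(x) dx = 32.
M_6 ≈ 31.555556.
Error ≈ 32 − 31.555556 ≈ 0.4444.

0.4444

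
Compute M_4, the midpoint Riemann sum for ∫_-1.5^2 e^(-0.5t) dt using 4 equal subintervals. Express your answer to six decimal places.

Δt = (2 − (-1.5))/4 = 0.875.
Midpoints: -1.0625, -0.1875, 0.6875, 1.5625.
f(-1.0625) ≈ 1.701057, f(-0.1875) ≈ 1.098285, f(0.6875) ≈ 0.709106, f(1.5625) ≈ 0.457833.
Sum = Δt · [f(-1.0625) + f(-0.1875) + f(0.6875) + f(1.5625)].
Sum ≈ 3.470497.

3.470497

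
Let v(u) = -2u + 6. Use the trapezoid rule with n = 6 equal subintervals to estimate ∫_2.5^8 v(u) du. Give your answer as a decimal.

Δu = (8 − 2.5)/6 = 11/12.
v(2.5) = 1, v(41/12) = -5/6, v(13/3) = -8/3, v(5.25) = -4.5, v(37/6) = -19/3, v(85/12) = -49/6, v(8) = -10.
T_6 = (Δu/2)·[v(u_0) + 2v(u_1) + ... + 2v(u_{5}) + v(u_6)].
Sum = -24.75.

-24.75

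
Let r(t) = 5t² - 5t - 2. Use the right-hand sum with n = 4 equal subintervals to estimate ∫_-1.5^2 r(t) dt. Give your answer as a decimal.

Δt = (2 − (-1.5))/4 = 0.875.
Right endpoints: -0.625, 0.25, 1.125, 2.
r(-0.625) = 3.078125, r(0.25) = -2.9375, r(1.125) = -1.296875, r(2) = 8.
Sum = Δt · [r(-0.625) + r(0.25) + r(1.125) + r(2)].
Sum = 5.98828125.

5.98828125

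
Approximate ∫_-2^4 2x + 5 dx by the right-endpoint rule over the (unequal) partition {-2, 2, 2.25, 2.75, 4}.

Subinterval widths: 4, 0.25, 0.5, 1.25.
Right endpoints: 2, 2.25, 2.75, 4.
f(2) = 9, f(2.25) = 9.5, f(2.75) = 10.5, f(4) = 13.
Sum = Σ Δx_i · f(x_i).
Sum = 59.875.

59.875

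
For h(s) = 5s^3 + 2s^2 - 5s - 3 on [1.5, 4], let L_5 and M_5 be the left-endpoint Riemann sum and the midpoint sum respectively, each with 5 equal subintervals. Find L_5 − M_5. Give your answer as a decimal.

-72.7734375

L_5 = 237.1875.
M_5 = 309.9609375.
L_5 − M_5 = -72.7734375.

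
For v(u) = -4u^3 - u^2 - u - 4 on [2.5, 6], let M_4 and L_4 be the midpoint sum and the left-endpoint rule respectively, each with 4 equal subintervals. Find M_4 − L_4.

-330.3671875

M_4 = -1340.9921875.
L_4 = -1010.625.
M_4 − L_4 = -330.3671875.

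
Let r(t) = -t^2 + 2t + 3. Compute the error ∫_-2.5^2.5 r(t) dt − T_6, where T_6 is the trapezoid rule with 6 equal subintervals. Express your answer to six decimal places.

Exact integral: ∫_-2.5^2.5 r(t) dt ≈ 4.58333333.
T_6 ≈ 4.00462963.
Error ≈ 4.58333333 − 4.00462963 ≈ 0.578704.

0.578704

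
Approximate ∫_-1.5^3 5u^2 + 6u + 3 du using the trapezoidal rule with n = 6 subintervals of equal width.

Δu = (3 − (-1.5))/6 = 0.75.
f(-1.5) = 5.25, f(-0.75) = 1.3125, f(0) = 3, f(0.75) = 10.3125, f(1.5) = 23.25, f(2.25) = 41.8125, f(3) = 66.
T_6 = (Δu/2)·[f(u_0) + 2f(u_1) + ... + 2f(u_{5}) + f(u_6)].
Sum = 86.484375.

86.484375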